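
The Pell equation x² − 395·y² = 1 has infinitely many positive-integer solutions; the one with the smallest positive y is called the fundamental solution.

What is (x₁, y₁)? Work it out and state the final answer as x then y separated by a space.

159 8

√395 = [19; 1,6,1,38, …], period ℓ=4 (even) → k=3
k=0  a_k=19  p_k/q_k = 19/1
k=1  a_k=1  p_k/q_k = 20/1
k=2  a_k=6  p_k/q_k = 139/7
k=3  a_k=1  p_k/q_k = 159/8
(x₁, y₁) = (159, 8);  159² − 395·8² = 1 ✓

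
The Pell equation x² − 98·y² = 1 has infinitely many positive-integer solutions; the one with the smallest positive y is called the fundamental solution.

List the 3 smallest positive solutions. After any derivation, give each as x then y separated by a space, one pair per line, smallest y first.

99 10
19601 1980
3880899 392030

√98 = [9; 1,8,1,18, …], period ℓ=4 (even) → k=3
i=0: a=9 ⇒ p=9, q=1
i=1: a=1 ⇒ p=10, q=1
i=2: a=8 ⇒ p=89, q=9
i=3: a=1 ⇒ p=99, q=10
(x₁, y₁) = (99, 10);  99² − 98·10² = 1 ✓
(x_2, y_2) = (99·99 + 98·10·10, 99·10 + 10·99) = (19601, 1980)
(x_3, y_3) = (99·19601 + 98·10·1980, 99·1980 + 10·19601) = (3880899, 392030)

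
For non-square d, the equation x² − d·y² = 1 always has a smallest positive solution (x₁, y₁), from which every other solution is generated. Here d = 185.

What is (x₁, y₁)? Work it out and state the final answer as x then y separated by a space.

d=185: √d = [13; 1,1,1,1,26] (ℓ=5, odd), read p_9/q_9
a_0=13:  p_0=13·1+0=13,  q_0=13·0+1=1
…
a_2=1:  p_2=1·14+13=27,  q_2=1·1+1=2
a_3=1:  p_3=1·27+14=41,  q_3=1·2+1=3
…
a_8=1:  p_8=1·3686+1877=5563,  q_8=1·271+138=409
a_9=1:  p_9=1·5563+3686=9249,  q_9=1·409+271=680
(x₁, y₁) = (9249, 680);  9249² − 185·680² = 1 ✓

9249 680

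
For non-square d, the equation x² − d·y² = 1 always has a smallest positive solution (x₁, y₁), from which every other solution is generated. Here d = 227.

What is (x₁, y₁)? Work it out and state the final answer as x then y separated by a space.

d=227: √d = [15; 15,30] (ℓ=2, even), read p_1/q_1
step 0: (15, 1)  from 15·(1,0) + (0,1)
step 1: (226, 15)  from 15·(15,1) + (1,0)
fundamental: x₁=226, y₁=15  (since 51076 − 227·225 = 1)

226 15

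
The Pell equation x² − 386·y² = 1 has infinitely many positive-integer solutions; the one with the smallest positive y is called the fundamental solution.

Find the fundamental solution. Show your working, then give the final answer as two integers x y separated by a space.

√386 → a₀=19, period (1,1,1,4,1,18,1,4,1,1,1,38); ℓ=12 even so k=11
a_0=19:  p_0=19·1+0=19,  q_0=19·0+1=1
a_1=1:  p_1=1·19+1=20,  q_1=1·1+0=1
…
a_4=4:  p_4=4·59+39=275,  q_4=4·3+2=14
…
a_6=18:  p_6=18·334+275=6287,  q_6=18·17+14=320
a_7=1:  p_7=1·6287+334=6621,  q_7=1·320+17=337
a_8=4:  p_8=4·6621+6287=32771,  q_8=4·337+320=1668
a_9=1:  p_9=1·32771+6621=39392,  q_9=1·1668+337=2005
a_10=1:  p_10=1·39392+32771=72163,  q_10=1·2005+1668=3673
a_11=1:  p_11=1·72163+39392=111555,  q_11=1·3673+2005=5678
(x₁, y₁) = (111555, 5678);  111555² − 386·5678² = 1 ✓

111555 5678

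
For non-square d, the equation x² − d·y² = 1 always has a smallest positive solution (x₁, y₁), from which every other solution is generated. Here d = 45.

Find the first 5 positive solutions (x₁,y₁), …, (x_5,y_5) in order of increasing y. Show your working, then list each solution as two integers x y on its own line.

[6; 1,2,2,2,1,12] for √45; ℓ=6 ⇒ convergent index 5
i=0: a=6 ⇒ p=6, q=1
i=1: a=1 ⇒ p=7, q=1
…
i=4: a=2 ⇒ p=114, q=17
i=5: a=1 ⇒ p=161, q=24
→ (161, 24).  Check: 161²=25921, 45·24²=25920, difference 1.
(161+24√45)^2 = 51841 + 7728√45
(161+24√45)^3 = 16692641 + 2488392√45
(161+24√45)^4 = 5374978561 + 801254496√45
(161+24√45)^5 = 1730726404001 + 258001459320√45

161 24
51841 7728
16692641 2488392
5374978561 801254496
1730726404001 258001459320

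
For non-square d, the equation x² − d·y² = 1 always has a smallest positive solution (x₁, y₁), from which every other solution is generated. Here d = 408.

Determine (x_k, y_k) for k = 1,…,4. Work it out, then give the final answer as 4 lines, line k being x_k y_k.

√408 = [20; 5,40, …], period ℓ=2 (even) → k=1
a_0=20:  p_0=20·1+0=20,  q_0=20·0+1=1
a_1=5:  p_1=5·20+1=101,  q_1=5·1+0=5
→ (101, 5).  Check: 101²=10201, 408·5²=10200, difference 1.
(101+5√408)^2 = 20401 + 1010√408
(101+5√408)^3 = 4120901 + 204015√408
(101+5√408)^4 = 832401601 + 41210020√408

101 5
20401 1010
4120901 204015
832401601 41210020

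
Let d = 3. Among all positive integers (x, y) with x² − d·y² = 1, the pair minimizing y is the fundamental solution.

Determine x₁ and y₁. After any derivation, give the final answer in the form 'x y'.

[1; 1,2] for √3; ℓ=2 ⇒ convergent index 1
i=0: a=1 ⇒ p=1, q=1
i=1: a=1 ⇒ p=2, q=1
fundamental: x₁=2, y₁=1  (since 4 − 3·1 = 1)

2 1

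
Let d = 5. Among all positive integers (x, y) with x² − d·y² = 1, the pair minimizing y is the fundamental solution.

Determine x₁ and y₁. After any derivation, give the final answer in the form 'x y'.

√5 = [2; 4, …], period ℓ=1 (odd) → k=1
i=0: a=2 ⇒ p=2, q=1
i=1: a=4 ⇒ p=9, q=4
→ (9, 4).  Check: 9²=81, 5·4²=80, difference 1.

9 4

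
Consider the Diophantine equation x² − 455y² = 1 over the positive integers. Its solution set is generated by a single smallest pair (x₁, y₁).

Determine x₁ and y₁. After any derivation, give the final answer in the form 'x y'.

64 3

√455 → a₀=21, period (3,42); ℓ=2 even so k=1
k=0  a_k=21  p_k/q_k = 21/1
k=1  a_k=3  p_k/q_k = 64/3
→ (64, 3).  Check: 64²=4096, 455·3²=4095, difference 1.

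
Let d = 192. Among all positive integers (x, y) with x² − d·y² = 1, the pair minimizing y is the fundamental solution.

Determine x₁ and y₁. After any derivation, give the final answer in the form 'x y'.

√192 = [13; 1,5,1,26, …], period ℓ=4 (even) → k=3
step 0: (13, 1)  from 13·(1,0) + (0,1)
step 1: (14, 1)  from 1·(13,1) + (1,0)
step 2: (83, 6)  from 5·(14,1) + (13,1)
step 3: (97, 7)  from 1·(83,6) + (14,1)
fundamental: x₁=97, y₁=7  (since 9409 − 192·49 = 1)

97 7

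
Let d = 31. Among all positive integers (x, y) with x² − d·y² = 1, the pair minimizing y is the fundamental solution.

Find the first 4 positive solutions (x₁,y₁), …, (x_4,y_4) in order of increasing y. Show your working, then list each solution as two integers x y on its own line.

√31 → a₀=5, period (1,1,3,5,3,1,1,10); ℓ=8 even so k=7
i=0: a=5 ⇒ p=5, q=1
i=1: a=1 ⇒ p=6, q=1
…
i=3: a=3 ⇒ p=39, q=7
…
i=5: a=3 ⇒ p=657, q=118
i=6: a=1 ⇒ p=863, q=155
i=7: a=1 ⇒ p=1520, q=273
(x₁, y₁) = (1520, 273);  1520² − 31·273² = 1 ✓
(x_2, y_2) = (1520·1520 + 31·273·273, 1520·273 + 273·1520) = (4620799, 829920)
(x_3, y_3) = (1520·4620799 + 31·273·829920, 1520·829920 + 273·4620799) = (14047227440, 2522956527)
(x_4, y_4) = (1520·14047227440 + 31·273·2522956527, 1520·2522956527 + 273·14047227440) = (42703566796801, 7669787012160)

1520 273
4620799 829920
14047227440 2522956527
42703566796801 7669787012160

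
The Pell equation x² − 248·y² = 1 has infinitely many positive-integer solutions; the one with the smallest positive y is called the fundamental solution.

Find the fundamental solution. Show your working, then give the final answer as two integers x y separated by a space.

63 4

[15; 1,2,1,30] for √248; ℓ=4 ⇒ convergent index 3
k=0  a_k=15  p_k/q_k = 15/1
k=1  a_k=1  p_k/q_k = 16/1
k=2  a_k=2  p_k/q_k = 47/3
k=3  a_k=1  p_k/q_k = 63/4
(x₁, y₁) = (63, 4);  63² − 248·4² = 1 ✓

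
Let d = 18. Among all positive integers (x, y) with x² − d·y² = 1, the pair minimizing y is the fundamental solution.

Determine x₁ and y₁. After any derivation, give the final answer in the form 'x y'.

17 4

√18 → a₀=4, period (4,8); ℓ=2 even so k=1
step 0: (4, 1)  from 4·(1,0) + (0,1)
step 1: (17, 4)  from 4·(4,1) + (1,0)
fundamental: x₁=17, y₁=4  (since 289 − 18·16 = 1)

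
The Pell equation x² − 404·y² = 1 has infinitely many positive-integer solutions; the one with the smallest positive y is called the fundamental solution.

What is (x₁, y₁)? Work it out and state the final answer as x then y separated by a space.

201 10

d=404: √d = [20; 10,40] (ℓ=2, even), read p_1/q_1
step 0: (20, 1)  from 20·(1,0) + (0,1)
step 1: (201, 10)  from 10·(20,1) + (1,0)
(x₁, y₁) = (201, 10);  201² − 404·10² = 1 ✓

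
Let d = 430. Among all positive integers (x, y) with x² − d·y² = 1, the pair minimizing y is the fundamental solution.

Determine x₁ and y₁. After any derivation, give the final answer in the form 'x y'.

2862251 138030

d=430: √d = [20; 1,2,1,3,1,…,2,1,40] (ℓ=14, even), read p_13/q_13
a_0=20:  p_0=20·1+0=20,  q_0=20·0+1=1
a_1=1:  p_1=1·20+1=21,  q_1=1·1+0=1
…
a_3=1:  p_3=1·62+21=83,  q_3=1·3+1=4
a_4=3:  p_4=3·83+62=311,  q_4=3·4+3=15
…
a_11=1:  p_11=1·599138+155233=754371,  q_11=1·28893+7486=36379
a_12=2:  p_12=2·754371+599138=2107880,  q_12=2·36379+28893=101651
a_13=1:  p_13=1·2107880+754371=2862251,  q_13=1·101651+36379=138030
fundamental: x₁=2862251, y₁=138030  (since 8192480787001 − 430·19052280900 = 1)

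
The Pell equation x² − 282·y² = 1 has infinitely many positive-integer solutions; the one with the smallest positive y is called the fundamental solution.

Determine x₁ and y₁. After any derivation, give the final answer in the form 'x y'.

2351 140

[16; 1,3,1,4,1,3,1,32] for √282; ℓ=8 ⇒ convergent index 7
a_0=16:  p_0=16·1+0=16,  q_0=16·0+1=1
a_1=1:  p_1=1·16+1=17,  q_1=1·1+0=1
a_2=3:  p_2=3·17+16=67,  q_2=3·1+1=4
a_3=1:  p_3=1·67+17=84,  q_3=1·4+1=5
a_4=4:  p_4=4·84+67=403,  q_4=4·5+4=24
…
a_6=3:  p_6=3·487+403=1864,  q_6=3·29+24=111
a_7=1:  p_7=1·1864+487=2351,  q_7=1·111+29=140
fundamental: x₁=2351, y₁=140  (since 5527201 − 282·19600 = 1)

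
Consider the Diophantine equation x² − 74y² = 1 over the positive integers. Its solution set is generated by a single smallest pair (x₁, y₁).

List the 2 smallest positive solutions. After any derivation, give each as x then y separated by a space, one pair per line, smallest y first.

3699 430
27365201 3181140

d=74: √d = [8; 1,1,1,1,16] (ℓ=5, odd), read p_9/q_9
a_0=8:  p_0=8·1+0=8,  q_0=8·0+1=1
…
a_2=1:  p_2=1·9+8=17,  q_2=1·1+1=2
a_3=1:  p_3=1·17+9=26,  q_3=1·2+1=3
a_4=1:  p_4=1·26+17=43,  q_4=1·3+2=5
a_5=16:  p_5=16·43+26=714,  q_5=16·5+3=83
…
a_8=1:  p_8=1·1471+757=2228,  q_8=1·171+88=259
a_9=1:  p_9=1·2228+1471=3699,  q_9=1·259+171=430
(x₁, y₁) = (3699, 430);  3699² − 74·430² = 1 ✓
(x_2, y_2) = (3699·3699 + 74·430·430, 3699·430 + 430·3699) = (27365201, 3181140)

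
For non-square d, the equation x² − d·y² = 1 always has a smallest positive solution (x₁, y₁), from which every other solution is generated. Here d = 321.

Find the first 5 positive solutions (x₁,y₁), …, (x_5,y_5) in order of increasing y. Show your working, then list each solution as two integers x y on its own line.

215 12
92449 5160
39752855 2218788
17093635201 954073680
7350223383575 410249463612

√321 → a₀=17, period (1,10,1,34); ℓ=4 even so k=3
step 0: (17, 1)  from 17·(1,0) + (0,1)
step 1: (18, 1)  from 1·(17,1) + (1,0)
step 2: (197, 11)  from 10·(18,1) + (17,1)
step 3: (215, 12)  from 1·(197,11) + (18,1)
→ (215, 12).  Check: 215²=46225, 321·12²=46224, difference 1.
k=2:  x_2 = 215·215+321·12·12 = 92449,  y_2 = 215·12+12·215 = 5160
k=3:  x_3 = 215·92449+321·12·5160 = 39752855,  y_3 = 215·5160+12·92449 = 2218788
k=4:  x_4 = 215·39752855+321·12·2218788 = 17093635201,  y_4 = 215·2218788+12·39752855 = 954073680
k=5:  x_5 = 215·17093635201+321·12·954073680 = 7350223383575,  y_5 = 215·954073680+12·17093635201 = 410249463612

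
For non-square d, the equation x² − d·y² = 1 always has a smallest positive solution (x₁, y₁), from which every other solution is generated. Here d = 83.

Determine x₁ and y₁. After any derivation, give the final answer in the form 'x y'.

82 9

d=83: √d = [9; 9,18] (ℓ=2, even), read p_1/q_1
k=0  a_k=9  p_k/q_k = 9/1
k=1  a_k=9  p_k/q_k = 82/9
→ (82, 9).  Check: 82²=6724, 83·9²=6723, difference 1.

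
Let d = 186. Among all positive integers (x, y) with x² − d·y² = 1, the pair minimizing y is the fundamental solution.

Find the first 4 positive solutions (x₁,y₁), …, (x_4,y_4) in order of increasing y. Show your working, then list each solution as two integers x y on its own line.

d=186: √d = [13; 1,1,1,3,4,3,1,1,1,26] (ℓ=10, even), read p_9/q_9
a_0=13:  p_0=13·1+0=13,  q_0=13·0+1=1
a_1=1:  p_1=1·13+1=14,  q_1=1·1+0=1
…
a_4=3:  p_4=3·41+27=150,  q_4=3·3+2=11
a_5=4:  p_5=4·150+41=641,  q_5=4·11+3=47
…
a_7=1:  p_7=1·2073+641=2714,  q_7=1·152+47=199
a_8=1:  p_8=1·2714+2073=4787,  q_8=1·199+152=351
a_9=1:  p_9=1·4787+2714=7501,  q_9=1·351+199=550
(x₁, y₁) = (7501, 550);  7501² − 186·550² = 1 ✓
(x_2, y_2) = (7501·7501 + 186·550·550, 7501·550 + 550·7501) = (112530001, 8251100)
(x_3, y_3) = (7501·112530001 + 186·550·8251100, 7501·8251100 + 550·112530001) = (1688175067501, 123783001650)
(x_4, y_4) = (7501·1688175067501 + 186·550·123783001650, 7501·123783001650 + 550·1688175067501) = (25326002250120001, 1856992582502200)

7501 550
112530001 8251100
1688175067501 123783001650
25326002250120001 1856992582502200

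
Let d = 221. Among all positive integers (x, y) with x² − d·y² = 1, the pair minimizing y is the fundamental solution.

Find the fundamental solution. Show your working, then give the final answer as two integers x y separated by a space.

√221 → a₀=14, period (1,6,2,6,1,28); ℓ=6 even so k=5
a_0=14:  p_0=14·1+0=14,  q_0=14·0+1=1
a_1=1:  p_1=1·14+1=15,  q_1=1·1+0=1
a_2=6:  p_2=6·15+14=104,  q_2=6·1+1=7
a_3=2:  p_3=2·104+15=223,  q_3=2·7+1=15
a_4=6:  p_4=6·223+104=1442,  q_4=6·15+7=97
a_5=1:  p_5=1·1442+223=1665,  q_5=1·97+15=112
(x₁, y₁) = (1665, 112);  1665² − 221·112² = 1 ✓

1665 112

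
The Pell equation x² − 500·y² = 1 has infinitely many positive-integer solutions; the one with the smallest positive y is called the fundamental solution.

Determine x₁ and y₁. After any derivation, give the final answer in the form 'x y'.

d=500: √d = [22; 2,1,3,2,1,…,1,2,44] (ℓ=14, even), read p_13/q_13
step 0: (22, 1)  from 22·(1,0) + (0,1)
…
step 4: (559, 25)  from 2·(246,11) + (67,3)
step 5: (805, 36)  from 1·(559,25) + (246,11)
step 6: (1364, 61)  from 1·(805,36) + (559,25)
step 7: (14445, 646)  from 10·(1364,61) + (805,36)
step 8: (15809, 707)  from 1·(14445,646) + (1364,61)
…
step 10: (76317, 3413)  from 2·(30254,1353) + (15809,707)
…
step 12: (335522, 15005)  from 1·(259205,11592) + (76317,3413)
step 13: (930249, 41602)  from 2·(335522,15005) + (259205,11592)
→ (930249, 41602).  Check: 930249²=865363202001, 500·41602²=865363202000, difference 1.

930249 41602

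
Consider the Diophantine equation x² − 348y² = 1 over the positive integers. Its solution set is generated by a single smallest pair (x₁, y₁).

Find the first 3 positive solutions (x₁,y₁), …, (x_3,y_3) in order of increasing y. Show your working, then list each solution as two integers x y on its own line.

1567 84
4910977 263256
15391000351 825044220

√348 → a₀=18, period (1,1,1,8,1,1,1,36); ℓ=8 even so k=7
a_0=18:  p_0=18·1+0=18,  q_0=18·0+1=1
a_1=1:  p_1=1·18+1=19,  q_1=1·1+0=1
a_2=1:  p_2=1·19+18=37,  q_2=1·1+1=2
…
a_5=1:  p_5=1·485+56=541,  q_5=1·26+3=29
a_6=1:  p_6=1·541+485=1026,  q_6=1·29+26=55
a_7=1:  p_7=1·1026+541=1567,  q_7=1·55+29=84
fundamental: x₁=1567, y₁=84  (since 2455489 − 348·7056 = 1)
(1567+84√348)^2 = 4910977 + 263256√348
(1567+84√348)^3 = 15391000351 + 825044220√348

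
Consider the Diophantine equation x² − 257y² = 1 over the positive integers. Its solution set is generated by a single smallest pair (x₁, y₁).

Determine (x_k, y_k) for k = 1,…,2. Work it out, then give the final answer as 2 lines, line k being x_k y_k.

√257 → a₀=16, period (32); ℓ=1 odd so k=1
a_0=16:  p_0=16·1+0=16,  q_0=16·0+1=1
a_1=32:  p_1=32·16+1=513,  q_1=32·1+0=32
fundamental: x₁=513, y₁=32  (since 263169 − 257·1024 = 1)
(513+32√257)^2 = 526337 + 32832√257

513 32
526337 32832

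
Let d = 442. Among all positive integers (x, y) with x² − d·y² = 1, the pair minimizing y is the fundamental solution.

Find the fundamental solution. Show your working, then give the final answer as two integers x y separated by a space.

[21; 42] for √442; ℓ=1 ⇒ convergent index 1
k=0  a_k=21  p_k/q_k = 21/1
k=1  a_k=42  p_k/q_k = 883/42
(x₁, y₁) = (883, 42);  883² − 442·42² = 1 ✓

883 42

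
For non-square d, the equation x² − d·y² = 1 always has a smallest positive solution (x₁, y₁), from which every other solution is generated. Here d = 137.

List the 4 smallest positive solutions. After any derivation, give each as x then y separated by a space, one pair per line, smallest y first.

[11; 1,2,2,1,1,2,2,1,22] for √137; ℓ=9 ⇒ convergent index 17
i=0: a=11 ⇒ p=11, q=1
…
i=2: a=2 ⇒ p=35, q=3
…
i=4: a=1 ⇒ p=117, q=10
i=5: a=1 ⇒ p=199, q=17
…
i=7: a=2 ⇒ p=1229, q=105
…
i=10: a=1 ⇒ p=41341, q=3532
i=11: a=2 ⇒ p=122279, q=10447
i=12: a=2 ⇒ p=285899, q=24426
i=13: a=1 ⇒ p=408178, q=34873
i=14: a=1 ⇒ p=694077, q=59299
…
i=16: a=2 ⇒ p=4286741, q=366241
i=17: a=1 ⇒ p=6083073, q=519712
fundamental: x₁=6083073, y₁=519712  (since 37003777123329 − 137·270100562944 = 1)
n=2: (6083073,519712)∘(6083073,519712) = (6083073·6083073+137·519712·519712, 6083073·519712+519712·6083073) = (74007554246657,6322892069952)
n=3: (74007554246657,6322892069952)∘(6083073,519712) = (6083073·74007554246657+137·519712·6322892069952, 6083073·6322892069952+519712·74007554246657) = (900386710067742990849,76925228065277725280)
n=4: (900386710067742990849,76925228065277725280)∘(6083073,519712) = (6083073·900386710067742990849+137·519712·76925228065277725280, 6083073·76925228065277725280+519712·900386710067742990849) = (10954236171143757109591351297,935883555725460013412300928)

6083073 519712
74007554246657 6322892069952
900386710067742990849 76925228065277725280
10954236171143757109591351297 935883555725460013412300928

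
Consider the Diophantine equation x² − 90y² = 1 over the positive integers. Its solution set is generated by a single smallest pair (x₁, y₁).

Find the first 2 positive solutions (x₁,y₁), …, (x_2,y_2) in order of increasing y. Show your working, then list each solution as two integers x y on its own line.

√90 = [9; 2,18, …], period ℓ=2 (even) → k=1
step 0: (9, 1)  from 9·(1,0) + (0,1)
step 1: (19, 2)  from 2·(9,1) + (1,0)
→ (19, 2).  Check: 19²=361, 90·2²=360, difference 1.
(19+2√90)^2 = 721 + 76√90

19 2
721 76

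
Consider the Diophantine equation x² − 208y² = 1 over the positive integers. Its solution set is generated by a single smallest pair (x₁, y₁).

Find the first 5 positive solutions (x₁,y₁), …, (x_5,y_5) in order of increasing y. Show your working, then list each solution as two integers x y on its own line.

d=208: √d = [14; 2,2,1,2,2,28] (ℓ=6, even), read p_5/q_5
a_0=14:  p_0=14·1+0=14,  q_0=14·0+1=1
…
a_2=2:  p_2=2·29+14=72,  q_2=2·2+1=5
…
a_4=2:  p_4=2·101+72=274,  q_4=2·7+5=19
a_5=2:  p_5=2·274+101=649,  q_5=2·19+7=45
(x₁, y₁) = (649, 45);  649² − 208·45² = 1 ✓
n=2: (649,45)∘(649,45) = (649·649+208·45·45, 649·45+45·649) = (842401,58410)
n=3: (842401,58410)∘(649,45) = (649·842401+208·45·58410, 649·58410+45·842401) = (1093435849,75816135)
n=4: (1093435849,75816135)∘(649,45) = (649·1093435849+208·45·75816135, 649·75816135+45·1093435849) = (1419278889601,98409284820)
n=5: (1419278889601,98409284820)∘(649,45) = (649·1419278889601+208·45·98409284820, 649·98409284820+45·1419278889601) = (1842222905266249,127735175880225)

649 45
842401 58410
1093435849 75816135
1419278889601 98409284820
1842222905266249 127735175880225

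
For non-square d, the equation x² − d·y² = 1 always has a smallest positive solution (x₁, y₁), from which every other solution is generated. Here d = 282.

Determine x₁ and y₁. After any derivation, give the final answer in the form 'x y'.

√282 → a₀=16, period (1,3,1,4,1,3,1,32); ℓ=8 even so k=7
i=0: a=16 ⇒ p=16, q=1
i=1: a=1 ⇒ p=17, q=1
i=2: a=3 ⇒ p=67, q=4
…
i=6: a=3 ⇒ p=1864, q=111
i=7: a=1 ⇒ p=2351, q=140
→ (2351, 140).  Check: 2351²=5527201, 282·140²=5527200, difference 1.

2351 140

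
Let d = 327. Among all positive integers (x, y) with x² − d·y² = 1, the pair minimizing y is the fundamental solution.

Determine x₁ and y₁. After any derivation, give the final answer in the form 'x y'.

217 12

√327 = [18; 12,36, …], period ℓ=2 (even) → k=1
i=0: a=18 ⇒ p=18, q=1
i=1: a=12 ⇒ p=217, q=12
(x₁, y₁) = (217, 12);  217² − 327·12² = 1 ✓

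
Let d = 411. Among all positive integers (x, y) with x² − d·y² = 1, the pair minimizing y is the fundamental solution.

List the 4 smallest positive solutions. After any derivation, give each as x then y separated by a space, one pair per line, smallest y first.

√411 = [20; 3,1,1,1,19,1,1,1,3,40, …], period ℓ=10 (even) → k=9
step 0: (20, 1)  from 20·(1,0) + (0,1)
step 1: (61, 3)  from 3·(20,1) + (1,0)
step 2: (81, 4)  from 1·(61,3) + (20,1)
…
step 4: (223, 11)  from 1·(142,7) + (81,4)
…
step 8: (13583, 670)  from 1·(8981,443) + (4602,227)
step 9: (49730, 2453)  from 3·(13583,670) + (8981,443)
fundamental: x₁=49730, y₁=2453  (since 2473072900 − 411·6017209 = 1)
(49730+2453√411)^2 = 4946145799 + 243975380√411
(49730+2453√411)^3 = 491943661118810 + 24265791292347√411
(49730+2453√411)^4 = 48928716529930696801 + 2413475601692857240√411

49730 2453
4946145799 243975380
491943661118810 24265791292347
48928716529930696801 2413475601692857240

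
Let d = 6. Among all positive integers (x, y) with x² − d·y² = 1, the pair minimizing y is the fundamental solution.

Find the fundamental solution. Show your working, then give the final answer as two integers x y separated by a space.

5 2

d=6: √d = [2; 2,4] (ℓ=2, even), read p_1/q_1
i=0: a=2 ⇒ p=2, q=1
i=1: a=2 ⇒ p=5, q=2
(x₁, y₁) = (5, 2);  5² − 6·2² = 1 ✓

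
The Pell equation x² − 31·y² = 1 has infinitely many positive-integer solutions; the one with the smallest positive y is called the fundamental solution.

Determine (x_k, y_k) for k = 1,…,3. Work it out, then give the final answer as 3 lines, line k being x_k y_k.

√31 → a₀=5, period (1,1,3,5,3,1,1,10); ℓ=8 even so k=7
step 0: (5, 1)  from 5·(1,0) + (0,1)
…
step 2: (11, 2)  from 1·(6,1) + (5,1)
…
step 6: (863, 155)  from 1·(657,118) + (206,37)
step 7: (1520, 273)  from 1·(863,155) + (657,118)
→ (1520, 273).  Check: 1520²=2310400, 31·273²=2310399, difference 1.
(1520+273√31)^2 = 4620799 + 829920√31
(1520+273√31)^3 = 14047227440 + 2522956527√31

1520 273
4620799 829920
14047227440 2522956527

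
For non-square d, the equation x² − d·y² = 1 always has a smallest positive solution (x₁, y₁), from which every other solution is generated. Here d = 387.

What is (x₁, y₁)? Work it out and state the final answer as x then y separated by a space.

d=387: √d = [19; 1,2,19,2,1,38] (ℓ=6, even), read p_5/q_5
i=0: a=19 ⇒ p=19, q=1
i=1: a=1 ⇒ p=20, q=1
i=2: a=2 ⇒ p=59, q=3
i=3: a=19 ⇒ p=1141, q=58
i=4: a=2 ⇒ p=2341, q=119
i=5: a=1 ⇒ p=3482, q=177
fundamental: x₁=3482, y₁=177  (since 12124324 − 387·31329 = 1)

3482 177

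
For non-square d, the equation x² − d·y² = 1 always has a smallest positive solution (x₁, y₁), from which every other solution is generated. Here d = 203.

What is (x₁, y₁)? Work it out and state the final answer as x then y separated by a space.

57 4

[14; 4,28] for √203; ℓ=2 ⇒ convergent index 1
a_0=14:  p_0=14·1+0=14,  q_0=14·0+1=1
a_1=4:  p_1=4·14+1=57,  q_1=4·1+0=4
fundamental: x₁=57, y₁=4  (since 3249 − 203·16 = 1)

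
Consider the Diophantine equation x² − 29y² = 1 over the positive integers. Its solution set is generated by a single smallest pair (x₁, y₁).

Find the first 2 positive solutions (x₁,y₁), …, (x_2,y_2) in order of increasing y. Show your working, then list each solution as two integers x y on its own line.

√29 = [5; 2,1,1,2,10, …], period ℓ=5 (odd) → k=9
k=0  a_k=5  p_k/q_k = 5/1
…
k=8  a_k=1  p_k/q_k = 3775/701
k=9  a_k=2  p_k/q_k = 9801/1820
fundamental: x₁=9801, y₁=1820  (since 96059601 − 29·3312400 = 1)
(9801+1820√29)^2 = 192119201 + 35675640√29

9801 1820
192119201 35675640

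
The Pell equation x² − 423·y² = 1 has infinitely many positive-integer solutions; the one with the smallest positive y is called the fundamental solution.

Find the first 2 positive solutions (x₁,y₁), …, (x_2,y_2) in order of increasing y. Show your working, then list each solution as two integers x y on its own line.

√423 → a₀=20, period (1,1,3,4,3,1,1,40); ℓ=8 even so k=7
k=0  a_k=20  p_k/q_k = 20/1
k=1  a_k=1  p_k/q_k = 21/1
k=2  a_k=1  p_k/q_k = 41/2
k=3  a_k=3  p_k/q_k = 144/7
k=4  a_k=4  p_k/q_k = 617/30
k=5  a_k=3  p_k/q_k = 1995/97
k=6  a_k=1  p_k/q_k = 2612/127
k=7  a_k=1  p_k/q_k = 4607/224
→ (4607, 224).  Check: 4607²=21224449, 423·224²=21224448, difference 1.
k=2:  x_2 = 4607·4607+423·224·224 = 42448897,  y_2 = 4607·224+224·4607 = 2063936

4607 224
42448897 2063936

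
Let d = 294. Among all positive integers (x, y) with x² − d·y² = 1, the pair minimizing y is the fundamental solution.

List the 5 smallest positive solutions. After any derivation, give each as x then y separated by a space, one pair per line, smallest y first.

√294 → a₀=17, period (6,1,4,1,6,34); ℓ=6 even so k=5
k=0  a_k=17  p_k/q_k = 17/1
…
k=2  a_k=1  p_k/q_k = 120/7
k=3  a_k=4  p_k/q_k = 583/34
k=4  a_k=1  p_k/q_k = 703/41
k=5  a_k=6  p_k/q_k = 4801/280
fundamental: x₁=4801, y₁=280  (since 23049601 − 294·78400 = 1)
(x_2, y_2) = (4801·4801 + 294·280·280, 4801·280 + 280·4801) = (46099201, 2688560)
(x_3, y_3) = (4801·46099201 + 294·280·2688560, 4801·2688560 + 280·46099201) = (442644523201, 25815552840)
(x_4, y_4) = (4801·442644523201 + 294·280·25815552840, 4801·25815552840 + 280·442644523201) = (4250272665676801, 247880935681120)
(x_5, y_5) = (4801·4250272665676801 + 294·280·247880935681120, 4801·247880935681120 + 280·4250272665676801) = (40811117693184120001, 2380152718594561400)

4801 280
46099201 2688560
442644523201 25815552840
4250272665676801 247880935681120
40811117693184120001 2380152718594561400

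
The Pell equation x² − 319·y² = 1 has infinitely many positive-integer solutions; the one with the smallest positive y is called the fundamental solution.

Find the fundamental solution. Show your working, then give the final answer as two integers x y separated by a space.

[17; 1,6,5,1,4,…,6,1,34] for √319; ℓ=14 ⇒ convergent index 13
i=0: a=17 ⇒ p=17, q=1
i=1: a=1 ⇒ p=18, q=1
…
i=4: a=1 ⇒ p=768, q=43
…
i=7: a=1 ⇒ p=15628, q=875
…
i=9: a=4 ⇒ p=250816, q=14043
…
i=12: a=6 ⇒ p=11102899, q=621643
i=13: a=1 ⇒ p=12901780, q=722361
fundamental: x₁=12901780, y₁=722361  (since 166455927168400 − 319·521805414321 = 1)

12901780 722361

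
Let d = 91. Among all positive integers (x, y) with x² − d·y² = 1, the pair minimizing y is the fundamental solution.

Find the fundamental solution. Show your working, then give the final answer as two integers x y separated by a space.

[9; 1,1,5,1,5,1,1,18] for √91; ℓ=8 ⇒ convergent index 7
i=0: a=9 ⇒ p=9, q=1
i=1: a=1 ⇒ p=10, q=1
i=2: a=1 ⇒ p=19, q=2
i=3: a=5 ⇒ p=105, q=11
…
i=5: a=5 ⇒ p=725, q=76
i=6: a=1 ⇒ p=849, q=89
i=7: a=1 ⇒ p=1574, q=165
fundamental: x₁=1574, y₁=165  (since 2477476 − 91·27225 = 1)

1574 165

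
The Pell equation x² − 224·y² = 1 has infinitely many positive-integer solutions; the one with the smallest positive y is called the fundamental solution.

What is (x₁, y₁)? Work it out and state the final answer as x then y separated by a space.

d=224: √d = [14; 1,28] (ℓ=2, even), read p_1/q_1
i=0: a=14 ⇒ p=14, q=1
i=1: a=1 ⇒ p=15, q=1
(x₁, y₁) = (15, 1);  15² − 224·1² = 1 ✓

15 1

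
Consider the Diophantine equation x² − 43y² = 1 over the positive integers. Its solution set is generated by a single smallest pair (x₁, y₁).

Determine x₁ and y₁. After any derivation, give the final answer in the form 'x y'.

d=43: √d = [6; 1,1,3,1,5,1,3,1,1,12] (ℓ=10, even), read p_9/q_9
k=0  a_k=6  p_k/q_k = 6/1
k=1  a_k=1  p_k/q_k = 7/1
k=2  a_k=1  p_k/q_k = 13/2
k=3  a_k=3  p_k/q_k = 46/7
…
k=6  a_k=1  p_k/q_k = 400/61
…
k=8  a_k=1  p_k/q_k = 1941/296
k=9  a_k=1  p_k/q_k = 3482/531
→ (3482, 531).  Check: 3482²=12124324, 43·531²=12124323, difference 1.

3482 531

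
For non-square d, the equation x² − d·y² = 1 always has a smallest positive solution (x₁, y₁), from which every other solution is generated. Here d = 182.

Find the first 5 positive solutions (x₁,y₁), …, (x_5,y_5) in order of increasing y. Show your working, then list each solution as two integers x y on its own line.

√182 = [13; 2,26, …], period ℓ=2 (even) → k=1
i=0: a=13 ⇒ p=13, q=1
i=1: a=2 ⇒ p=27, q=2
(x₁, y₁) = (27, 2);  27² − 182·2² = 1 ✓
n=2: (27,2)∘(27,2) = (27·27+182·2·2, 27·2+2·27) = (1457,108)
n=3: (1457,108)∘(27,2) = (27·1457+182·2·108, 27·108+2·1457) = (78651,5830)
n=4: (78651,5830)∘(27,2) = (27·78651+182·2·5830, 27·5830+2·78651) = (4245697,314712)
n=5: (4245697,314712)∘(27,2) = (27·4245697+182·2·314712, 27·314712+2·4245697) = (229188987,16988618)

27 2
1457 108
78651 5830
4245697 314712
229188987 16988618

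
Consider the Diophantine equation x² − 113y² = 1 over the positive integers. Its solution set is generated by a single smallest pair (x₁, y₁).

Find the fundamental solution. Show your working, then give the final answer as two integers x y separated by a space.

1204353 113296

√113 = [10; 1,1,1,2,2,1,1,1,20, …], period ℓ=9 (odd) → k=17
step 0: (10, 1)  from 10·(1,0) + (0,1)
…
step 3: (32, 3)  from 1·(21,2) + (11,1)
step 4: (85, 8)  from 2·(32,3) + (21,2)
step 5: (202, 19)  from 2·(85,8) + (32,3)
…
step 8: (776, 73)  from 1·(489,46) + (287,27)
step 9: (16009, 1506)  from 20·(776,73) + (489,46)
step 10: (16785, 1579)  from 1·(16009,1506) + (776,73)
step 11: (32794, 3085)  from 1·(16785,1579) + (16009,1506)
…
step 15: (445435, 41903)  from 1·(313483,29490) + (131952,12413)
step 16: (758918, 71393)  from 1·(445435,41903) + (313483,29490)
step 17: (1204353, 113296)  from 1·(758918,71393) + (445435,41903)
fundamental: x₁=1204353, y₁=113296  (since 1450466148609 − 113·12835983616 = 1)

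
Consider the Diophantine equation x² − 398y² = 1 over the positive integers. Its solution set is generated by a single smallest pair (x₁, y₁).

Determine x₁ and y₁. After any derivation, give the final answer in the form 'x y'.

[19; 1,18,1,38] for √398; ℓ=4 ⇒ convergent index 3
i=0: a=19 ⇒ p=19, q=1
i=1: a=1 ⇒ p=20, q=1
i=2: a=18 ⇒ p=379, q=19
i=3: a=1 ⇒ p=399, q=20
fundamental: x₁=399, y₁=20  (since 159201 − 398·400 = 1)

399 20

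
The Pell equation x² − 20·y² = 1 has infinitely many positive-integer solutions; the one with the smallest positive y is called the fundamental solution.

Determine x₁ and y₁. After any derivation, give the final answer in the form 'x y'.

9 2

√20 → a₀=4, period (2,8); ℓ=2 even so k=1
step 0: (4, 1)  from 4·(1,0) + (0,1)
step 1: (9, 2)  from 2·(4,1) + (1,0)
→ (9, 2).  Check: 9²=81, 20·2²=80, difference 1.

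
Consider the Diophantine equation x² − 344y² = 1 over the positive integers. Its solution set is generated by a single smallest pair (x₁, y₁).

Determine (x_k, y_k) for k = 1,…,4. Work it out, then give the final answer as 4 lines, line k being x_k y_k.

[18; 1,1,4,1,3,1,4,1,1,36] for √344; ℓ=10 ⇒ convergent index 9
step 0: (18, 1)  from 18·(1,0) + (0,1)
…
step 2: (37, 2)  from 1·(19,1) + (18,1)
…
step 8: (5694, 307)  from 1·(4711,254) + (983,53)
step 9: (10405, 561)  from 1·(5694,307) + (4711,254)
(x₁, y₁) = (10405, 561);  10405² − 344·561² = 1 ✓
k=2:  x_2 = 10405·10405+344·561·561 = 216528049,  y_2 = 10405·561+561·10405 = 11674410
k=3:  x_3 = 10405·216528049+344·561·11674410 = 4505948689285,  y_3 = 10405·11674410+561·216528049 = 242944471539
k=4:  x_4 = 10405·4505948689285+344·561·242944471539 = 93768792007492801,  y_4 = 10405·242944471539+561·4505948689285 = 5055674441052180

10405 561
216528049 11674410
4505948689285 242944471539
93768792007492801 5055674441052180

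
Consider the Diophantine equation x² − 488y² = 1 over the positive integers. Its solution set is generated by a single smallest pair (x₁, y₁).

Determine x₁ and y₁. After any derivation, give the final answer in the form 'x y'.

d=488: √d = [22; 11,44] (ℓ=2, even), read p_1/q_1
step 0: (22, 1)  from 22·(1,0) + (0,1)
step 1: (243, 11)  from 11·(22,1) + (1,0)
fundamental: x₁=243, y₁=11  (since 59049 − 488·121 = 1)

243 11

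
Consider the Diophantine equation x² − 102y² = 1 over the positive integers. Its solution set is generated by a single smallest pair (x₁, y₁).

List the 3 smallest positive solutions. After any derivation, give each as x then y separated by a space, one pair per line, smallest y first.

d=102: √d = [10; 10,20] (ℓ=2, even), read p_1/q_1
k=0  a_k=10  p_k/q_k = 10/1
k=1  a_k=10  p_k/q_k = 101/10
→ (101, 10).  Check: 101²=10201, 102·10²=10200, difference 1.
n=2: (101,10)∘(101,10) = (101·101+102·10·10, 101·10+10·101) = (20401,2020)
n=3: (20401,2020)∘(101,10) = (101·20401+102·10·2020, 101·2020+10·20401) = (4120901,408030)

101 10
20401 2020
4120901 408030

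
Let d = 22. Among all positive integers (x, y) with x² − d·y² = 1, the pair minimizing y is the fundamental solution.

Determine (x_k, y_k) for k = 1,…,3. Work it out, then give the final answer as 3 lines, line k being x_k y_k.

197 42
77617 16548
30580901 6519870

√22 → a₀=4, period (1,2,4,2,1,8); ℓ=6 even so k=5
step 0: (4, 1)  from 4·(1,0) + (0,1)
…
step 2: (14, 3)  from 2·(5,1) + (4,1)
…
step 4: (136, 29)  from 2·(61,13) + (14,3)
step 5: (197, 42)  from 1·(136,29) + (61,13)
→ (197, 42).  Check: 197²=38809, 22·42²=38808, difference 1.
k=2:  x_2 = 197·197+22·42·42 = 77617,  y_2 = 197·42+42·197 = 16548
k=3:  x_3 = 197·77617+22·42·16548 = 30580901,  y_3 = 197·16548+42·77617 = 6519870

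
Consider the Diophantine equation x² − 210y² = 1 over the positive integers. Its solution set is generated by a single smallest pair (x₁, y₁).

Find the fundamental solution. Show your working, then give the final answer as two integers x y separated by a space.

29 2

√210 → a₀=14, period (2,28); ℓ=2 even so k=1
i=0: a=14 ⇒ p=14, q=1
i=1: a=2 ⇒ p=29, q=2
fundamental: x₁=29, y₁=2  (since 841 − 210·4 = 1)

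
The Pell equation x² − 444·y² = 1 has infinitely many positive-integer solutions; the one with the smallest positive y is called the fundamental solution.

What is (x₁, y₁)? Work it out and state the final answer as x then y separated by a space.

√444 → a₀=21, period (14,42); ℓ=2 even so k=1
k=0  a_k=21  p_k/q_k = 21/1
k=1  a_k=14  p_k/q_k = 295/14
fundamental: x₁=295, y₁=14  (since 87025 − 444·196 = 1)

295 14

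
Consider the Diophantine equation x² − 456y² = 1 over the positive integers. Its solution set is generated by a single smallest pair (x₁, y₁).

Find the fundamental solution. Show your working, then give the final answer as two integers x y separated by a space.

√456 = [21; 2,1,4,1,2,42, …], period ℓ=6 (even) → k=5
i=0: a=21 ⇒ p=21, q=1
i=1: a=2 ⇒ p=43, q=2
i=2: a=1 ⇒ p=64, q=3
i=3: a=4 ⇒ p=299, q=14
i=4: a=1 ⇒ p=363, q=17
i=5: a=2 ⇒ p=1025, q=48
fundamental: x₁=1025, y₁=48  (since 1050625 − 456·2304 = 1)

1025 48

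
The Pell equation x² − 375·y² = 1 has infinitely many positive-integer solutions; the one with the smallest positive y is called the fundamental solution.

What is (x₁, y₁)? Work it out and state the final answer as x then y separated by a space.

√375 = [19; 2,1,2,1,5,1,2,1,2,38, …], period ℓ=10 (even) → k=9
a_0=19:  p_0=19·1+0=19,  q_0=19·0+1=1
a_1=2:  p_1=2·19+1=39,  q_1=2·1+0=2
a_2=1:  p_2=1·39+19=58,  q_2=1·2+1=3
…
a_4=1:  p_4=1·155+58=213,  q_4=1·8+3=11
a_5=5:  p_5=5·213+155=1220,  q_5=5·11+8=63
a_6=1:  p_6=1·1220+213=1433,  q_6=1·63+11=74
a_7=2:  p_7=2·1433+1220=4086,  q_7=2·74+63=211
a_8=1:  p_8=1·4086+1433=5519,  q_8=1·211+74=285
a_9=2:  p_9=2·5519+4086=15124,  q_9=2·285+211=781
(x₁, y₁) = (15124, 781);  15124² − 375·781² = 1 ✓

15124 781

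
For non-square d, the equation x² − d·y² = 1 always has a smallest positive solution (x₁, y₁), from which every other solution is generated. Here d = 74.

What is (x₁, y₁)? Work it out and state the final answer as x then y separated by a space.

3699 430

d=74: √d = [8; 1,1,1,1,16] (ℓ=5, odd), read p_9/q_9
step 0: (8, 1)  from 8·(1,0) + (0,1)
…
step 2: (17, 2)  from 1·(9,1) + (8,1)
step 3: (26, 3)  from 1·(17,2) + (9,1)
step 4: (43, 5)  from 1·(26,3) + (17,2)
…
step 6: (757, 88)  from 1·(714,83) + (43,5)
…
step 8: (2228, 259)  from 1·(1471,171) + (757,88)
step 9: (3699, 430)  from 1·(2228,259) + (1471,171)
fundamental: x₁=3699, y₁=430  (since 13682601 − 74·184900 = 1)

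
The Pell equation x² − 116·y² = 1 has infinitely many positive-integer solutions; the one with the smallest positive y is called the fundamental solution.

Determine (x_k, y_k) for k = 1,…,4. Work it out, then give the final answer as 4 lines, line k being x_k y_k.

d=116: √d = [10; 1,3,2,1,4,1,2,3,1,20] (ℓ=10, even), read p_9/q_9
step 0: (10, 1)  from 10·(1,0) + (0,1)
…
step 2: (43, 4)  from 3·(11,1) + (10,1)
step 3: (97, 9)  from 2·(43,4) + (11,1)
…
step 5: (657, 61)  from 4·(140,13) + (97,9)
step 6: (797, 74)  from 1·(657,61) + (140,13)
…
step 8: (7550, 701)  from 3·(2251,209) + (797,74)
step 9: (9801, 910)  from 1·(7550,701) + (2251,209)
(x₁, y₁) = (9801, 910);  9801² − 116·910² = 1 ✓
(x_2, y_2) = (9801·9801 + 116·910·910, 9801·910 + 910·9801) = (192119201, 17837820)
(x_3, y_3) = (9801·192119201 + 116·910·17837820, 9801·17837820 + 910·192119201) = (3765920568201, 349656946730)
(x_4, y_4) = (9801·3765920568201 + 116·910·349656946730, 9801·349656946730 + 910·3765920568201) = (73819574785756801, 6853975451963640)

9801 910
192119201 17837820
3765920568201 349656946730
73819574785756801 6853975451963640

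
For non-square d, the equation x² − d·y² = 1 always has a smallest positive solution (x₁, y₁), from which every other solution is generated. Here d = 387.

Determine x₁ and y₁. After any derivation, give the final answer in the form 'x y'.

√387 → a₀=19, period (1,2,19,2,1,38); ℓ=6 even so k=5
i=0: a=19 ⇒ p=19, q=1
…
i=4: a=2 ⇒ p=2341, q=119
i=5: a=1 ⇒ p=3482, q=177
→ (3482, 177).  Check: 3482²=12124324, 387·177²=12124323, difference 1.

3482 177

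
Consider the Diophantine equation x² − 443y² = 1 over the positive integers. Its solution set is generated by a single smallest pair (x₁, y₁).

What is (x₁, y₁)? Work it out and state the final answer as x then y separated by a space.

d=443: √d = [21; 21,42] (ℓ=2, even), read p_1/q_1
a_0=21:  p_0=21·1+0=21,  q_0=21·0+1=1
a_1=21:  p_1=21·21+1=442,  q_1=21·1+0=21
(x₁, y₁) = (442, 21);  442² − 443·21² = 1 ✓

442 21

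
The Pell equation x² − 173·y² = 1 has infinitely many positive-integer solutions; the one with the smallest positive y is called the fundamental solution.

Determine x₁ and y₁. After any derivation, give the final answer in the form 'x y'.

2499849 190060

√173 → a₀=13, period (6,1,1,6,26); ℓ=5 odd so k=9
step 0: (13, 1)  from 13·(1,0) + (0,1)
…
step 2: (92, 7)  from 1·(79,6) + (13,1)
step 3: (171, 13)  from 1·(92,7) + (79,6)
…
step 5: (29239, 2223)  from 26·(1118,85) + (171,13)
…
step 7: (205791, 15646)  from 1·(176552,13423) + (29239,2223)
step 8: (382343, 29069)  from 1·(205791,15646) + (176552,13423)
step 9: (2499849, 190060)  from 6·(382343,29069) + (205791,15646)
(x₁, y₁) = (2499849, 190060);  2499849² − 173·190060² = 1 ✓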